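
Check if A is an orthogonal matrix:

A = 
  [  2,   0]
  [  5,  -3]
No

AᵀA = 
  [ 29, -15]
  [-15,   9]
≠ I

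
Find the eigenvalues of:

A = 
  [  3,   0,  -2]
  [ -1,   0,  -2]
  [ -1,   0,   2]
Characteristic polynomial: det(λI - A) = λ³ - 5λ² + 4λ
The constant term is 0, so λ = 0 is a root: p(λ) = λ(λ² - 5λ + 4)
λ² - 5λ + 4 = (λ - 1)(λ - 4)

λ = 0, 4, 1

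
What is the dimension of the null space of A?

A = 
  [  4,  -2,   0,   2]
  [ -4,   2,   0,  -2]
nullity(A) = 3

Row reduce:
R2 → R2 + (1)·R1
REF = 
  [  4,  -2,   0,   2]
  [  0,   0,   0,   0]
Pivot columns: 1 → 1 pivot.
rank(A) = 1, so nullity(A) = 4 - 1 = 3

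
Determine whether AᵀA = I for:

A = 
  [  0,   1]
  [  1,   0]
Yes

AᵀA = 
  [  1,   0]
  [  0,   1]
= I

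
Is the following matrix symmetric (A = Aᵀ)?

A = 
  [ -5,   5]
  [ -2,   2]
No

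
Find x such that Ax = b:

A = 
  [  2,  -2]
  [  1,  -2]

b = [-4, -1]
x = [-3, -1]

Row reduce the augmented matrix [A|b]:
R2 → R2 - (1/2)·R1
REF = 
  [  2,  -2,  -4]
  [  0,  -1,   1]

Back-substitution:
x₂ = 1 / (-1) = -1
x₁ = (-4 - (-2)(-1)) / 2 = -3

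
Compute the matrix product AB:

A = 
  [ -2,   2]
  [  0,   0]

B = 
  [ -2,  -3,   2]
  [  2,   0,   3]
A is 2×2 and B is 2×3, so AB is 2×3. Each entry is (row of A)·(column of B):
AB[1,1] = (-2)(-2) + (2)(2) = 8
AB[1,2] = (-2)(-3) + (2)(0) = 6
AB[1,3] = (-2)(2) + (2)(3) = 2
AB[2,1] = (0)(-2) + (0)(2) = 0
AB[2,2] = (0)(-3) + (0)(0) = 0
AB[2,3] = (0)(2) + (0)(3) = 0

AB = 
  [  8,   6,   2]
  [  0,   0,   0]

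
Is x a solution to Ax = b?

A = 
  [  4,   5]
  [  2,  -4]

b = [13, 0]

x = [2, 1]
Yes

Ax = [13, 0] = b ✓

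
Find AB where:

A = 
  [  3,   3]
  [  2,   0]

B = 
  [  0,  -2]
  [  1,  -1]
A is 2×2 and B is 2×2, so AB is 2×2. Each entry is (row of A)·(column of B):
AB[1,1] = (3)(0) + (3)(1) = 3
AB[1,2] = (3)(-2) + (3)(-1) = -9
AB[2,1] = (2)(0) + (0)(1) = 0
AB[2,2] = (2)(-2) + (0)(-1) = -4

AB = 
  [  3,  -9]
  [  0,  -4]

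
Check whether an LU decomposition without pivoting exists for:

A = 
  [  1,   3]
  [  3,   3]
Yes.
A[1,1] = 1 ≠ 0, so Gaussian elimination proceeds without a row swap: multiplier ℓ₂₁ = (3)/(1) = 3, and U[2,2] = 3 - (3)(3) = -6.
L = 
  [  1,   0]
  [  3,   1]
U = 
  [  1,   3]
  [  0,  -6]
Check row 2 of LU: [(3)(1), (3)(3) + (-6)] = [3, 3] = row 2 of A ✓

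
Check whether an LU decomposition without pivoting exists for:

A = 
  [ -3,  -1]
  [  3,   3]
Yes.
A[1,1] = -3 ≠ 0, so Gaussian elimination proceeds without a row swap: multiplier ℓ₂₁ = (3)/(-3) = -1, and U[2,2] = 3 - (-1)(-1) = 2.
L = 
  [  1,   0]
  [ -1,   1]
U = 
  [ -3,  -1]
  [  0,   2]
Check row 2 of LU: [(-1)(-3), (-1)(-1) + 2] = [3, 3] = row 2 of A ✓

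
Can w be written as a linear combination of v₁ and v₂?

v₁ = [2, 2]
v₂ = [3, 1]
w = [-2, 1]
Yes

Form the augmented matrix and row-reduce:
[v₁|v₂|w] = 
  [  2,   3,  -2]
  [  2,   1,   1]
R2 → R2 - (1)·R1
REF = 
  [  2,   3,  -2]
  [  0,  -2,   3]

No row of the form [0 0 | nonzero], so the system is consistent. Back-substitution gives c₁ = 5/4, c₂ = -3/2: w = (5/4)·v₁ + (-3/2)·v₂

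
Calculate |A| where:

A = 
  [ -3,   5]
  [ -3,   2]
9

For a 2×2 matrix, det = ad - bc = (-3)(2) - (5)(-3) = 9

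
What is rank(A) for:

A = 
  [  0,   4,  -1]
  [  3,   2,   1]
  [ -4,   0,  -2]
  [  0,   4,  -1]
Row reduce:
Swap R1 ↔ R2
R3 → R3 + (4/3)·R1
R3 → R3 - (2/3)·R2
R4 → R4 - (1)·R2
REF = 
  [  3,   2,   1]
  [  0,   4,  -1]
  [  0,   0,   0]
  [  0,   0,   0]
Pivot columns: 1, 2 → 2 pivots.

rank(A) = 2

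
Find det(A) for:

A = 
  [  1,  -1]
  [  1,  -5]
-4

For a 2×2 matrix, det = ad - bc = (1)(-5) - (-1)(1) = -4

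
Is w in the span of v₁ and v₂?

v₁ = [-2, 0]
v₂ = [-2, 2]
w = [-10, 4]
Yes

Form the augmented matrix and row-reduce:
[v₁|v₂|w] = 
  [ -2,  -2, -10]
  [  0,   2,   4]
(already in echelon form — no row operations needed)

No row of the form [0 0 | nonzero], so the system is consistent. Back-substitution gives c₁ = 3, c₂ = 2: w = (3)·v₁ + (2)·v₂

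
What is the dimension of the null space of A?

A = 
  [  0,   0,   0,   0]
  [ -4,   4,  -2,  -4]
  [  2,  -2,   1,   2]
nullity(A) = 3

Row reduce:
Swap R1 ↔ R2
R3 → R3 + (1/2)·R1
REF = 
  [ -4,   4,  -2,  -4]
  [  0,   0,   0,   0]
  [  0,   0,   0,   0]
Pivot columns: 1 → 1 pivot.
rank(A) = 1, so nullity(A) = 4 - 1 = 3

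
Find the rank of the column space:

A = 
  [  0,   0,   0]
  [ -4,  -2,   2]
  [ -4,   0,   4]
Row reduce:
Swap R1 ↔ R2
R3 → R3 - (1)·R1
Swap R2 ↔ R3
REF = 
  [ -4,  -2,   2]
  [  0,   2,   2]
  [  0,   0,   0]
Pivot columns: 1, 2 → 2 pivots.
dim(Col(A)) = number of pivot columns = 2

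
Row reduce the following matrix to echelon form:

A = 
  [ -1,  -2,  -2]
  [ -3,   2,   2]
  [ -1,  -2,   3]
Row operations:
R2 → R2 - (3)·R1
R3 → R3 - (1)·R1

Resulting echelon form:
REF = 
  [ -1,  -2,  -2]
  [  0,   8,   8]
  [  0,   0,   5]

Rank = 3 (number of non-zero pivot rows).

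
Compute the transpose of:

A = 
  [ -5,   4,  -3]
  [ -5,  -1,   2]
Aᵀ = 
  [ -5,  -5]
  [  4,  -1]
  [ -3,   2]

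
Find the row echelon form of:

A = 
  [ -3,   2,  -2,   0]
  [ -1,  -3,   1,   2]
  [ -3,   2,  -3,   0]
Row operations:
R2 → R2 - (1/3)·R1
R3 → R3 - (1)·R1

Resulting echelon form:
REF = 
  [   -3,     2,    -2,     0]
  [    0, -11/3,   5/3,     2]
  [    0,     0,    -1,     0]

Rank = 3 (number of non-zero pivot rows).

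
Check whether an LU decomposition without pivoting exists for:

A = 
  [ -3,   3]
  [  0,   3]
Yes.
A[1,1] = -3 ≠ 0, so Gaussian elimination proceeds without a row swap: multiplier ℓ₂₁ = (0)/(-3) = 0, and U[2,2] = 3 - (0)(3) = 3.
L = 
  [  1,   0]
  [  0,   1]
U = 
  [ -3,   3]
  [  0,   3]
Check row 2 of LU: [(0)(-3), (0)(3) + 3] = [0, 3] = row 2 of A ✓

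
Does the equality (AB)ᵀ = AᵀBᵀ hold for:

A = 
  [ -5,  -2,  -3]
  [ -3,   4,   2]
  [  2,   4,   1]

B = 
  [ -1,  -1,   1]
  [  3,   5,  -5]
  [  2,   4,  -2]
No

(AB)ᵀ = 
  [ -7,  19,  12]
  [-17,  31,  22]
  [ 11, -27, -20]

AᵀBᵀ = 
  [ 10, -40, -26]
  [  2,  -6,   4]
  [  2,  -4,   0]

The two matrices differ, so (AB)ᵀ ≠ AᵀBᵀ in general. The correct identity is (AB)ᵀ = BᵀAᵀ.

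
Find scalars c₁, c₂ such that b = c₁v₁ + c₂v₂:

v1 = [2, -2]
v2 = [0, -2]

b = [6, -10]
c1 = 3, c2 = 2

b = 3·v1 + 2·v2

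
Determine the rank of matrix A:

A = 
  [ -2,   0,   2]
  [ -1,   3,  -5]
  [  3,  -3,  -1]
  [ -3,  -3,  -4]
rank(A) = 3

Row reduce:
R2 → R2 - (1/2)·R1
R3 → R3 + (3/2)·R1
R4 → R4 - (3/2)·R1
R3 → R3 + (1)·R2
R4 → R4 + (1)·R2
R4 → R4 - (13/4)·R3
REF = 
  [ -2,   0,   2]
  [  0,   3,  -6]
  [  0,   0,  -4]
  [  0,   0,   0]
Pivot columns: 1, 2, 3 → 3 pivots.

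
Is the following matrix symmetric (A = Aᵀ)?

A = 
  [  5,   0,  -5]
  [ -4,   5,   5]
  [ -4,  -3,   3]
No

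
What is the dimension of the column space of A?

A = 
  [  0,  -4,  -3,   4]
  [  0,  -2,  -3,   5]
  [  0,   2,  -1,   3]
dim(Col(A)) = 2

Row reduce:
R2 → R2 - (1/2)·R1
R3 → R3 + (1/2)·R1
R3 → R3 - (5/3)·R2
REF = 
  [   0,   -4,   -3,    4]
  [   0,    0, -3/2,    3]
  [   0,    0,    0,    0]
Pivot columns: 2, 3 → 2 pivots.
dim(Col(A)) = number of pivot columns = 2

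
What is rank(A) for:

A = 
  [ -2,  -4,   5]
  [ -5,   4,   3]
rank(A) = 2

Row reduce:
R2 → R2 - (5/2)·R1
REF = 
  [   -2,    -4,     5]
  [    0,    14, -19/2]
Pivot columns: 1, 2 → 2 pivots.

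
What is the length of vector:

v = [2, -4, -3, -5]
7.348

||v||₂ = √((2)² + (-4)² + (-3)² + (-5)²) = √54 = 7.348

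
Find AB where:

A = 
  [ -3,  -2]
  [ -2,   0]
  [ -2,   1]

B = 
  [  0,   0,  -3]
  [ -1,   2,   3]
A is 3×2 and B is 2×3, so AB is 3×3. Each entry is (row of A)·(column of B):
AB[1,1] = (-3)(0) + (-2)(-1) = 2
AB[1,2] = (-3)(0) + (-2)(2) = -4
AB[1,3] = (-3)(-3) + (-2)(3) = 3
AB[2,1] = (-2)(0) + (0)(-1) = 0
AB[2,2] = (-2)(0) + (0)(2) = 0
AB[2,3] = (-2)(-3) + (0)(3) = 6
AB[3,1] = (-2)(0) + (1)(-1) = -1
AB[3,2] = (-2)(0) + (1)(2) = 2
AB[3,3] = (-2)(-3) + (1)(3) = 9

AB = 
  [  2,  -4,   3]
  [  0,   0,   6]
  [ -1,   2,   9]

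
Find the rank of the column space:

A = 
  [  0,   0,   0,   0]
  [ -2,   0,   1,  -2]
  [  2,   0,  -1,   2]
Row reduce:
Swap R1 ↔ R2
R3 → R3 + (1)·R1
REF = 
  [ -2,   0,   1,  -2]
  [  0,   0,   0,   0]
  [  0,   0,   0,   0]
Pivot columns: 1 → 1 pivot.
dim(Col(A)) = number of pivot columns = 1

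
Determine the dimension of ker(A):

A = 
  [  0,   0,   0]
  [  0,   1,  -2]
nullity(A) = 2

Row reduce:
Swap R1 ↔ R2
REF = 
  [  0,   1,  -2]
  [  0,   0,   0]
Pivot columns: 2 → 1 pivot.
rank(A) = 1, so nullity(A) = 3 - 1 = 2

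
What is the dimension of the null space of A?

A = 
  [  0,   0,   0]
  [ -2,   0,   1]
nullity(A) = 2

Row reduce:
Swap R1 ↔ R2
REF = 
  [ -2,   0,   1]
  [  0,   0,   0]
Pivot columns: 1 → 1 pivot.
rank(A) = 1, so nullity(A) = 3 - 1 = 2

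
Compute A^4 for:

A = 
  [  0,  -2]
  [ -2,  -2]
A² = A·A:
A²[1,1] = (0)(0) + (-2)(-2) = 4
A²[1,2] = (0)(-2) + (-2)(-2) = 4
A²[2,1] = (-2)(0) + (-2)(-2) = 4
A²[2,2] = (-2)(-2) + (-2)(-2) = 8
A² = 
  [  4,   4]
  [  4,   8]

A^3 = A^2·A:
A^3[1,1] = (4)(0) + (4)(-2) = -8
A^3[1,2] = (4)(-2) + (4)(-2) = -16
A^3[2,1] = (4)(0) + (8)(-2) = -16
A^3[2,2] = (4)(-2) + (8)(-2) = -24
A^3 = 
  [ -8, -16]
  [-16, -24]

A^4 = A^3·A:
A^4[1,1] = (-8)(0) + (-16)(-2) = 32
A^4[1,2] = (-8)(-2) + (-16)(-2) = 48
A^4[2,1] = (-16)(0) + (-24)(-2) = 48
A^4[2,2] = (-16)(-2) + (-24)(-2) = 80
A^4 = 
  [ 32,  48]
  [ 48,  80]

Therefore
A^4 = 
  [ 32,  48]
  [ 48,  80]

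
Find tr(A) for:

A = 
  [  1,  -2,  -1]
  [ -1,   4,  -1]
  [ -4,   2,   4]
9

tr(A) = 1 + 4 + 4 = 9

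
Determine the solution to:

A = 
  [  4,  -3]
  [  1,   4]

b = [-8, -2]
Row reduce the augmented matrix [A|b]:
R2 → R2 - (1/4)·R1
REF = 
  [   4,   -3,   -8]
  [   0, 19/4,    0]

Back-substitution:
x₂ = 0 / (19/4) = 0
x₁ = (-8 - (-3)(0)) / 4 = -2

x = [-2, 0]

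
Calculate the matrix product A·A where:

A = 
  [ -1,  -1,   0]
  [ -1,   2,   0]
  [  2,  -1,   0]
A² = A·A:
A²[1,1] = (-1)(-1) + (-1)(-1) + (0)(2) = 2
A²[1,2] = (-1)(-1) + (-1)(2) + (0)(-1) = -1
A²[1,3] = (-1)(0) + (-1)(0) + (0)(0) = 0
A²[2,1] = (-1)(-1) + (2)(-1) + (0)(2) = -1
A²[2,2] = (-1)(-1) + (2)(2) + (0)(-1) = 5
A²[2,3] = (-1)(0) + (2)(0) + (0)(0) = 0
A²[3,1] = (2)(-1) + (-1)(-1) + (0)(2) = -1
A²[3,2] = (2)(-1) + (-1)(2) + (0)(-1) = -4
A²[3,3] = (2)(0) + (-1)(0) + (0)(0) = 0
A² = 
  [  2,  -1,   0]
  [ -1,   5,   0]
  [ -1,  -4,   0]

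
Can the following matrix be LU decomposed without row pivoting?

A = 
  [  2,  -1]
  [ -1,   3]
Yes.
A[1,1] = 2 ≠ 0, so Gaussian elimination proceeds without a row swap: multiplier ℓ₂₁ = (-1)/(2) = -1/2, and U[2,2] = 3 - (-1/2)(-1) = 5/2.
L = 
  [   1,    0]
  [-1/2,    1]
U = 
  [  2,  -1]
  [  0, 5/2]
Check row 2 of LU: [(-1/2)(2), (-1/2)(-1) + (5/2)] = [-1, 3] = row 2 of A ✓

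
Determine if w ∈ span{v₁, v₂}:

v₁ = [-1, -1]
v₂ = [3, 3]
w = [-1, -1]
Yes

Form the augmented matrix and row-reduce:
[v₁|v₂|w] = 
  [ -1,   3,  -1]
  [ -1,   3,  -1]
R2 → R2 - (1)·R1
REF = 
  [ -1,   3,  -1]
  [  0,   0,   0]

No row of the form [0 0 | nonzero], so the system is consistent. Back-substitution gives c₁ = 1, c₂ = 0: w = (1)·v₁ + (0)·v₂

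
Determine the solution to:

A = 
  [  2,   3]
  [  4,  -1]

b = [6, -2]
Row reduce the augmented matrix [A|b]:
R2 → R2 - (2)·R1
REF = 
  [  2,   3,   6]
  [  0,  -7, -14]

Back-substitution:
x₂ = (-14) / (-7) = 2
x₁ = (6 - (3)(2)) / 2 = 0

x = [0, 2]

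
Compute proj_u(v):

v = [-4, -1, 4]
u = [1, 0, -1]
v·u = (-4)(1) + (-1)(0) + (4)(-1) = -8
u·u = (1)² + (0)² + (-1)² = 2
proj_u(v) = (v·u / u·u) × u = (-8/2) × u = (-4) × u

proj_u(v) = [-4, 0, 4]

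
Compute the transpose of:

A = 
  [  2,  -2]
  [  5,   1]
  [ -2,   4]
Aᵀ = 
  [  2,   5,  -2]
  [ -2,   1,   4]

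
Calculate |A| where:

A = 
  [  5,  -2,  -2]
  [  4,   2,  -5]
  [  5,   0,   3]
124

Cofactor expansion along row 1:
det(A) = (5)·((2)(3) - (-5)(0)) - (-2)·((4)(3) - (-5)(5)) + (-2)·((4)(0) - (2)(5))
  = (5)(6) - (-2)(37) + (-2)(-10)
  = 124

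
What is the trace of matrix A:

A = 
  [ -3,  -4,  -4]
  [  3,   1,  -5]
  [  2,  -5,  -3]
-5

tr(A) = -3 + 1 + -3 = -5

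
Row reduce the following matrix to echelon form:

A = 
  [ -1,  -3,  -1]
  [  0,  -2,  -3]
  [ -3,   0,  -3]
Row operations:
R3 → R3 - (3)·R1
R3 → R3 + (9/2)·R2

Resulting echelon form:
REF = 
  [   -1,    -3,    -1]
  [    0,    -2,    -3]
  [    0,     0, -27/2]

Rank = 3 (number of non-zero pivot rows).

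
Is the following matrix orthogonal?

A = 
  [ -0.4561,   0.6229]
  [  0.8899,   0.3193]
No

AᵀA = 
  [  0.9999,   0]
  [  0,   0.4900]
≠ I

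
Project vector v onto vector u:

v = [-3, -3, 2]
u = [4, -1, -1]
proj_u(v) = [-22/9, 11/18, 11/18]

v·u = (-3)(4) + (-3)(-1) + (2)(-1) = -11
u·u = (4)² + (-1)² + (-1)² = 18
proj_u(v) = (v·u / u·u) × u = (-11/18) × u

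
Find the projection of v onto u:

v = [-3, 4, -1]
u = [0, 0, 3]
proj_u(v) = [0, 0, -1]

v·u = (-3)(0) + (4)(0) + (-1)(3) = -3
u·u = (0)² + (0)² + (3)² = 9
proj_u(v) = (v·u / u·u) × u = (-3/9) × u = (-1/3) × u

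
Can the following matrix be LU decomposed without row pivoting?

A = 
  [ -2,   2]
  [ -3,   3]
Yes.
A[1,1] = -2 ≠ 0, so Gaussian elimination proceeds without a row swap: multiplier ℓ₂₁ = (-3)/(-2) = 3/2, and U[2,2] = 3 - (3/2)(2) = 0.
L = 
  [  1,   0]
  [3/2,   1]
U = 
  [ -2,   2]
  [  0,   0]
Check row 2 of LU: [(3/2)(-2), (3/2)(2) + 0] = [-3, 3] = row 2 of A ✓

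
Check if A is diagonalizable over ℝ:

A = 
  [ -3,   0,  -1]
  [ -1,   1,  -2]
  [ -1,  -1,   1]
Yes

Characteristic polynomial: det(λI - A) = λ³ + λ² - 8λ - 1
By the rational root theorem any rational root is an integer dividing 1; none of those is a root, so p(λ) has no rational roots and hence (being an irreducible cubic) no repeated roots.
Discriminant of the cubic: Δ = 2233
Δ > 0 ⇒ three distinct real eigenvalues: λ ≈ -3.319, -0.1233, 2.443
Three distinct real eigenvalues, so A has 3 independent eigenvectors.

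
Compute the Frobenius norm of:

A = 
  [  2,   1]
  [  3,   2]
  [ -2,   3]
||A||_F = 5.568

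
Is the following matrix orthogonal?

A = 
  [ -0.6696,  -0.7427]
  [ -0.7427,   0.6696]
Yes

AᵀA = 
  [  1,   0]
  [  0,   1]
≈ I (equal to I up to the 4-dp rounding of the entries)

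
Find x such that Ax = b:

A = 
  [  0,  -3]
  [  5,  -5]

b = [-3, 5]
Row reduce the augmented matrix [A|b]:
Swap R1 ↔ R2
REF = 
  [  5,  -5,   5]
  [  0,  -3,  -3]

Back-substitution:
x₂ = (-3) / (-3) = 1
x₁ = (5 - (-5)(1)) / 5 = 2

x = [2, 1]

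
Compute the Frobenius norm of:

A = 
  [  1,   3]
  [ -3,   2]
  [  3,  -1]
||A||_F = 5.745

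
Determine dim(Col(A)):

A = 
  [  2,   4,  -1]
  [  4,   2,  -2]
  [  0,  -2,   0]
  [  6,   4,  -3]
Row reduce:
R2 → R2 - (2)·R1
R4 → R4 - (3)·R1
R3 → R3 - (1/3)·R2
R4 → R4 - (4/3)·R2
REF = 
  [  2,   4,  -1]
  [  0,  -6,   0]
  [  0,   0,   0]
  [  0,   0,   0]
Pivot columns: 1, 2 → 2 pivots.
dim(Col(A)) = number of pivot columns = 2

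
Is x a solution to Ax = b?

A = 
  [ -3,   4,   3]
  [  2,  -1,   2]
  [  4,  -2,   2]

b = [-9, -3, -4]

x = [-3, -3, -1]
No

Ax = [-6, -5, -8] ≠ b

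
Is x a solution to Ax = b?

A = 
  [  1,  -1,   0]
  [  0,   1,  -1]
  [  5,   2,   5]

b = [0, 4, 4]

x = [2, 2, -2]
Yes

Ax = [0, 4, 4] = b ✓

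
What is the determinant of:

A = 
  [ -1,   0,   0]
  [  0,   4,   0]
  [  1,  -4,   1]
-4

Cofactor expansion along row 1:
det(A) = (-1)·((4)(1) - (0)(-4)) - (0)·((0)(1) - (0)(1)) + (0)·((0)(-4) - (4)(1))
  = (-1)(4) - (0)(0) + (0)(-4)
  = -4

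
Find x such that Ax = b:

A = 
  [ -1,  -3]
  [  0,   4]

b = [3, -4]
Row reduce the augmented matrix [A|b]:
(already in echelon form)
REF = 
  [ -1,  -3,   3]
  [  0,   4,  -4]

Back-substitution:
x₂ = (-4) / 4 = -1
x₁ = (3 - (-3)(-1)) / (-1) = 0

x = [0, -1]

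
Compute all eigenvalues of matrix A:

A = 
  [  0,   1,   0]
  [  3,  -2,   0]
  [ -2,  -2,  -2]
Characteristic polynomial: det(λI - A) = λ³ + 4λ² + λ - 6
Testing integer divisors of the constant term: p(1) = 0, so (λ - 1) is a factor:
p(λ) = (λ - 1)(λ² + 5λ + 6)
λ² + 5λ + 6 = (λ + 3)(λ + 2)

λ = 1, -2, -3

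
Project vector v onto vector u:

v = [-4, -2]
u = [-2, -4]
proj_u(v) = [-8/5, -16/5]

v·u = (-4)(-2) + (-2)(-4) = 16
u·u = (-2)² + (-4)² = 20
proj_u(v) = (v·u / u·u) × u = (16/20) × u = (4/5) × u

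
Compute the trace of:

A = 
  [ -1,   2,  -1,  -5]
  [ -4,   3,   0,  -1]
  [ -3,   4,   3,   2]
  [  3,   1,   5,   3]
8

tr(A) = -1 + 3 + 3 + 3 = 8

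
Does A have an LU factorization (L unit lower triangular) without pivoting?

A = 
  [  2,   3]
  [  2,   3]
Yes.
A[1,1] = 2 ≠ 0, so Gaussian elimination proceeds without a row swap: multiplier ℓ₂₁ = (2)/(2) = 1, and U[2,2] = 3 - (1)(3) = 0.
L = 
  [  1,   0]
  [  1,   1]
U = 
  [  2,   3]
  [  0,   0]
Check row 2 of LU: [(1)(2), (1)(3) + 0] = [2, 3] = row 2 of A ✓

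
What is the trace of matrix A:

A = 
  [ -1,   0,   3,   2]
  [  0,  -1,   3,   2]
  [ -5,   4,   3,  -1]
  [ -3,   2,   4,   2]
3

tr(A) = -1 + -1 + 3 + 2 = 3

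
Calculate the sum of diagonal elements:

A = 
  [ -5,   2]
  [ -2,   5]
0

tr(A) = -5 + 5 = 0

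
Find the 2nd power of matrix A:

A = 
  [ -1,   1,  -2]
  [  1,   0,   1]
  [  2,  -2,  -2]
A² = A·A:
A²[1,1] = (-1)(-1) + (1)(1) + (-2)(2) = -2
A²[1,2] = (-1)(1) + (1)(0) + (-2)(-2) = 3
A²[1,3] = (-1)(-2) + (1)(1) + (-2)(-2) = 7
A²[2,1] = (1)(-1) + (0)(1) + (1)(2) = 1
A²[2,2] = (1)(1) + (0)(0) + (1)(-2) = -1
A²[2,3] = (1)(-2) + (0)(1) + (1)(-2) = -4
A²[3,1] = (2)(-1) + (-2)(1) + (-2)(2) = -8
A²[3,2] = (2)(1) + (-2)(0) + (-2)(-2) = 6
A²[3,3] = (2)(-2) + (-2)(1) + (-2)(-2) = -2
A² = 
  [ -2,   3,   7]
  [  1,  -1,  -4]
  [ -8,   6,  -2]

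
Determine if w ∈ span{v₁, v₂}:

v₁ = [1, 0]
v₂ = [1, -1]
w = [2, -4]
Yes

Form the augmented matrix and row-reduce:
[v₁|v₂|w] = 
  [  1,   1,   2]
  [  0,  -1,  -4]
(already in echelon form — no row operations needed)

No row of the form [0 0 | nonzero], so the system is consistent. Back-substitution gives c₁ = -2, c₂ = 4: w = (-2)·v₁ + (4)·v₂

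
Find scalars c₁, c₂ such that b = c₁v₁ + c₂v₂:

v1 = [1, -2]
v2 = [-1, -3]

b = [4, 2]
c1 = 2, c2 = -2

b = 2·v1 + -2·v2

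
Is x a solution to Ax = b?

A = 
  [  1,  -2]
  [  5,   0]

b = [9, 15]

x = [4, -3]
No

Ax = [10, 20] ≠ b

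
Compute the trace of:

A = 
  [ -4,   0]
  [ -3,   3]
-1

tr(A) = -4 + 3 = -1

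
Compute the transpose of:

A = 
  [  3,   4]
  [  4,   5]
Aᵀ = 
  [  3,   4]
  [  4,   5]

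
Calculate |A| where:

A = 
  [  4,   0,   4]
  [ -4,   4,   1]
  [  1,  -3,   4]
Cofactor expansion along row 1:
det(A) = (4)·((4)(4) - (1)(-3)) - (0)·((-4)(4) - (1)(1)) + (4)·((-4)(-3) - (4)(1))
  = (4)(19) - (0)(-17) + (4)(8)
  = 108

det(A) = 108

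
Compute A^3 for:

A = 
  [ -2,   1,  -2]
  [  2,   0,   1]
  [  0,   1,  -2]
A^3 = 
  [-20,  15, -34]
  [ 14, -10,  23]
  [ -8,   7, -16]

A² = A·A:
A²[1,1] = (-2)(-2) + (1)(2) + (-2)(0) = 6
A²[1,2] = (-2)(1) + (1)(0) + (-2)(1) = -4
A²[1,3] = (-2)(-2) + (1)(1) + (-2)(-2) = 9
A²[2,1] = (2)(-2) + (0)(2) + (1)(0) = -4
A²[2,2] = (2)(1) + (0)(0) + (1)(1) = 3
A²[2,3] = (2)(-2) + (0)(1) + (1)(-2) = -6
A²[3,1] = (0)(-2) + (1)(2) + (-2)(0) = 2
A²[3,2] = (0)(1) + (1)(0) + (-2)(1) = -2
A²[3,3] = (0)(-2) + (1)(1) + (-2)(-2) = 5
A² = 
  [  6,  -4,   9]
  [ -4,   3,  -6]
  [  2,  -2,   5]

A^3 = A^2·A:
A^3[1,1] = (6)(-2) + (-4)(2) + (9)(0) = -20
A^3[1,2] = (6)(1) + (-4)(0) + (9)(1) = 15
A^3[1,3] = (6)(-2) + (-4)(1) + (9)(-2) = -34
A^3[2,1] = (-4)(-2) + (3)(2) + (-6)(0) = 14
A^3[2,2] = (-4)(1) + (3)(0) + (-6)(1) = -10
A^3[2,3] = (-4)(-2) + (3)(1) + (-6)(-2) = 23
A^3[3,1] = (2)(-2) + (-2)(2) + (5)(0) = -8
A^3[3,2] = (2)(1) + (-2)(0) + (5)(1) = 7
A^3[3,3] = (2)(-2) + (-2)(1) + (5)(-2) = -16
A^3 = 
  [-20,  15, -34]
  [ 14, -10,  23]
  [ -8,   7, -16]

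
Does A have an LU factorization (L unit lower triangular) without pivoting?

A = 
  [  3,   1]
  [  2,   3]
Yes.
A[1,1] = 3 ≠ 0, so Gaussian elimination proceeds without a row swap: multiplier ℓ₂₁ = (2)/(3) = 2/3, and U[2,2] = 3 - (2/3)(1) = 7/3.
L = 
  [  1,   0]
  [2/3,   1]
U = 
  [  3,   1]
  [  0, 7/3]
Check row 2 of LU: [(2/3)(3), (2/3)(1) + (7/3)] = [2, 3] = row 2 of A ✓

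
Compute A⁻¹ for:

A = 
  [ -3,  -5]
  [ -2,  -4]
det(A) = (-3)(-4) - (-5)(-2) = 2
For a 2×2 matrix, A⁻¹ = (1/det(A)) · [[d, -b], [-c, a]]
    = (1/2) · [[-4, 5], [2, -3]]

A⁻¹ = 
  [  -2,  5/2]
  [   1, -3/2]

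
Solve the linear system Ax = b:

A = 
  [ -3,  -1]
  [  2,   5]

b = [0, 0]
x = [0, 0]

Row reduce the augmented matrix [A|b]:
R2 → R2 + (2/3)·R1
REF = 
  [  -3,   -1,    0]
  [   0, 13/3,    0]

Back-substitution:
x₂ = 0 / (13/3) = 0
x₁ = (0 - (-1)(0)) / (-3) = 0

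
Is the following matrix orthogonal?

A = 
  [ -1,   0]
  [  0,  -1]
Yes

AᵀA = 
  [  1,   0]
  [  0,   1]
= I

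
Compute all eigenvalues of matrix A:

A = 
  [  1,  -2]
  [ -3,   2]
tr(A) = 3, det(A) = -4
Characteristic polynomial: λ² - tr(A)λ + det(A) = λ² - 3λ - 4
λ² - 3λ - 4 = (λ + 1)(λ - 4)

λ = 4, -1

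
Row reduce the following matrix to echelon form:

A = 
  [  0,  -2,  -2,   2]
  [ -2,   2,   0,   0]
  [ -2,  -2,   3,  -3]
Row operations:
Swap R1 ↔ R2
R3 → R3 - (1)·R1
R3 → R3 - (2)·R2

Resulting echelon form:
REF = 
  [ -2,   2,   0,   0]
  [  0,  -2,  -2,   2]
  [  0,   0,   7,  -7]

Rank = 3 (number of non-zero pivot rows).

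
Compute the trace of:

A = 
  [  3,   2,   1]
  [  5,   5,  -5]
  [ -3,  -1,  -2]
6

tr(A) = 3 + 5 + -2 = 6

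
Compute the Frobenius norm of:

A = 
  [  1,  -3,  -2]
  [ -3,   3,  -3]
||A||_F = 6.403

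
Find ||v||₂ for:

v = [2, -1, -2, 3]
4.243

||v||₂ = √((2)² + (-1)² + (-2)² + (3)²) = √18 = 4.243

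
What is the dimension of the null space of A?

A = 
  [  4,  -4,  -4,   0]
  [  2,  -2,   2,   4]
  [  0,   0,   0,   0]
nullity(A) = 2

Row reduce:
R2 → R2 - (1/2)·R1
REF = 
  [  4,  -4,  -4,   0]
  [  0,   0,   4,   4]
  [  0,   0,   0,   0]
Pivot columns: 1, 3 → 2 pivots.
rank(A) = 2, so nullity(A) = 4 - 2 = 2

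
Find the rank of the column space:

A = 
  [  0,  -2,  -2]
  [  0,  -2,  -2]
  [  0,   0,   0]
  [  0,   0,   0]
dim(Col(A)) = 1

Row reduce:
R2 → R2 - (1)·R1
REF = 
  [  0,  -2,  -2]
  [  0,   0,   0]
  [  0,   0,   0]
  [  0,   0,   0]
Pivot columns: 2 → 1 pivot.
dim(Col(A)) = number of pivot columns = 1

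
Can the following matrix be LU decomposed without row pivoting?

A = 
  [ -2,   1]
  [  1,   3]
Yes.
A[1,1] = -2 ≠ 0, so Gaussian elimination proceeds without a row swap: multiplier ℓ₂₁ = (1)/(-2) = -1/2, and U[2,2] = 3 - (-1/2)(1) = 7/2.
L = 
  [   1,    0]
  [-1/2,    1]
U = 
  [ -2,   1]
  [  0, 7/2]
Check row 2 of LU: [(-1/2)(-2), (-1/2)(1) + (7/2)] = [1, 3] = row 2 of A ✓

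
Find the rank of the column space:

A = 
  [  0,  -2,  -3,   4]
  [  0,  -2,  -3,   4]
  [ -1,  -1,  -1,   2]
Row reduce:
Swap R1 ↔ R3
R3 → R3 - (1)·R2
REF = 
  [ -1,  -1,  -1,   2]
  [  0,  -2,  -3,   4]
  [  0,   0,   0,   0]
Pivot columns: 1, 2 → 2 pivots.
dim(Col(A)) = number of pivot columns = 2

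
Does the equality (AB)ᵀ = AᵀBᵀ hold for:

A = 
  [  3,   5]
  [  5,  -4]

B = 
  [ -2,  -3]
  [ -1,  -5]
No

(AB)ᵀ = 
  [-11,  -6]
  [-34,   5]

AᵀBᵀ = 
  [-21, -28]
  [  2,  15]

The two matrices differ, so (AB)ᵀ ≠ AᵀBᵀ in general. The correct identity is (AB)ᵀ = BᵀAᵀ.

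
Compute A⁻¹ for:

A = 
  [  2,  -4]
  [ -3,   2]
det(A) = (2)(2) - (-4)(-3) = -8
For a 2×2 matrix, A⁻¹ = (1/det(A)) · [[d, -b], [-c, a]]
    = (-1/8) · [[2, 4], [3, 2]]

A⁻¹ = 
  [-1/4, -1/2]
  [-3/8, -1/4]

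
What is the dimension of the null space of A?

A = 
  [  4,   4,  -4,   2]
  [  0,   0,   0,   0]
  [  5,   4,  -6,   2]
nullity(A) = 2

Row reduce:
R3 → R3 - (5/4)·R1
Swap R2 ↔ R3
REF = 
  [   4,    4,   -4,    2]
  [   0,   -1,   -1, -1/2]
  [   0,    0,    0,    0]
Pivot columns: 1, 2 → 2 pivots.
rank(A) = 2, so nullity(A) = 4 - 2 = 2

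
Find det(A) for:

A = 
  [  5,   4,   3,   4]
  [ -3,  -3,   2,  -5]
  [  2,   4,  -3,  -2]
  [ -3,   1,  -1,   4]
Cofactor expansion along row 1: det(A) = a₁₁M₁₁ - a₁₂M₁₂ + a₁₃M₁₃ - a₁₄M₁₄

M₁₁ = det[[-3, 2, -5]; [4, -3, -2]; [1, -1, 4]]
  = (-3)·((-3)(4) - (-2)(-1)) - (2)·((4)(4) - (-2)(1)) + (-5)·((4)(-1) - (-3)(1))
  = (-3)(-14) - (2)(18) + (-5)(-1)
  = 11
M₁₂ = det[[-3, 2, -5]; [2, -3, -2]; [-3, -1, 4]]
  = (-3)·((-3)(4) - (-2)(-1)) - (2)·((2)(4) - (-2)(-3)) + (-5)·((2)(-1) - (-3)(-3))
  = (-3)(-14) - (2)(2) + (-5)(-11)
  = 93
M₁₃ = det[[-3, -3, -5]; [2, 4, -2]; [-3, 1, 4]]
  = (-3)·((4)(4) - (-2)(1)) - (-3)·((2)(4) - (-2)(-3)) + (-5)·((2)(1) - (4)(-3))
  = (-3)(18) - (-3)(2) + (-5)(14)
  = -118
M₁₄ = det[[-3, -3, 2]; [2, 4, -3]; [-3, 1, -1]]
  = (-3)·((4)(-1) - (-3)(1)) - (-3)·((2)(-1) - (-3)(-3)) + (2)·((2)(1) - (4)(-3))
  = (-3)(-1) - (-3)(-11) + (2)(14)
  = -2

det(A) = (5)(11) - (4)(93) + (3)(-118) - (4)(-2) = -663

det(A) = -663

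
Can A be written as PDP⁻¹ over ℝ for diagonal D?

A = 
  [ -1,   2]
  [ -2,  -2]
No

tr(A) = -3, det(A) = 6
Characteristic polynomial: λ² - tr(A)λ + det(A) = λ² + 3λ + 6
λ² + 3λ + 6 = 0  ⇒  λ = (-3 ± √((3)² - 4·(6)))/2 = (-3 ± √(-15))/2
  = (-3 + i√15)/2,  (-3 - i√15)/2
Eigenvalues: (-3 + i√15)/2, (-3 - i√15)/2  (≈ -1.5 + 1.936i, -1.5 - 1.936i)
Has complex eigenvalues (not diagonalizable over ℝ).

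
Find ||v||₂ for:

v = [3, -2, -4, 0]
5.385

||v||₂ = √((3)² + (-2)² + (-4)² + (0)²) = √29 = 5.385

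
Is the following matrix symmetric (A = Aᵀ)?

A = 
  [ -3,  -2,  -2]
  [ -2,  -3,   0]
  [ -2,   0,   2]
Yes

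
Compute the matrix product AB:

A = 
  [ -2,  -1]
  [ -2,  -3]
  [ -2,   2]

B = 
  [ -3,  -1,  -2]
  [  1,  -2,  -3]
A is 3×2 and B is 2×3, so AB is 3×3. Each entry is (row of A)·(column of B):
AB[1,1] = (-2)(-3) + (-1)(1) = 5
AB[1,2] = (-2)(-1) + (-1)(-2) = 4
AB[1,3] = (-2)(-2) + (-1)(-3) = 7
AB[2,1] = (-2)(-3) + (-3)(1) = 3
AB[2,2] = (-2)(-1) + (-3)(-2) = 8
AB[2,3] = (-2)(-2) + (-3)(-3) = 13
AB[3,1] = (-2)(-3) + (2)(1) = 8
AB[3,2] = (-2)(-1) + (2)(-2) = -2
AB[3,3] = (-2)(-2) + (2)(-3) = -2

AB = 
  [  5,   4,   7]
  [  3,   8,  13]
  [  8,  -2,  -2]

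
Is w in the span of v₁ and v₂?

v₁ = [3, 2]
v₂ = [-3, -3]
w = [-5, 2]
Yes

Form the augmented matrix and row-reduce:
[v₁|v₂|w] = 
  [  3,  -3,  -5]
  [  2,  -3,   2]
R2 → R2 - (2/3)·R1
REF = 
  [   3,   -3,   -5]
  [   0,   -1, 16/3]

No row of the form [0 0 | nonzero], so the system is consistent. Back-substitution gives c₁ = -7, c₂ = -16/3: w = (-7)·v₁ + (-16/3)·v₂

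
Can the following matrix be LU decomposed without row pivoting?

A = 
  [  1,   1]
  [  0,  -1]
Yes.
A[1,1] = 1 ≠ 0, so Gaussian elimination proceeds without a row swap: multiplier ℓ₂₁ = (0)/(1) = 0, and U[2,2] = -1 - (0)(1) = -1.
L = 
  [  1,   0]
  [  0,   1]
U = 
  [  1,   1]
  [  0,  -1]
Check row 2 of LU: [(0)(1), (0)(1) + (-1)] = [0, -1] = row 2 of A ✓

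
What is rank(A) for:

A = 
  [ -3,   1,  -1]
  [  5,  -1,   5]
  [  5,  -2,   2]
rank(A) = 3

Row reduce:
R2 → R2 + (5/3)·R1
R3 → R3 + (5/3)·R1
R3 → R3 + (1/2)·R2
REF = 
  [  -3,    1,   -1]
  [   0,  2/3, 10/3]
  [   0,    0,    2]
Pivot columns: 1, 2, 3 → 3 pivots.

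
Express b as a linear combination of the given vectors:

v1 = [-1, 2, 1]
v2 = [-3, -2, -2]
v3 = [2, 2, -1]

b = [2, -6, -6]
c1 = -3, c2 = 1, c3 = 1

b = -3·v1 + 1·v2 + 1·v3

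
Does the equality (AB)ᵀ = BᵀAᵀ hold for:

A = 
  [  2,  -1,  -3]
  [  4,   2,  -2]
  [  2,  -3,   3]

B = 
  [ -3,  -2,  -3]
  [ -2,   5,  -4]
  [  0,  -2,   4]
Yes

(AB)ᵀ = 
  [ -4, -16,   0]
  [ -3,   6, -25]
  [-14, -28,  18]

BᵀAᵀ = 
  [ -4, -16,   0]
  [ -3,   6, -25]
  [-14, -28,  18]

Both sides are equal — this is the standard identity (AB)ᵀ = BᵀAᵀ, which holds for all A, B.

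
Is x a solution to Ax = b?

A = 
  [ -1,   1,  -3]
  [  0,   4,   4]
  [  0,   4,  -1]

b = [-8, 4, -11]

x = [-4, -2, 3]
No

Ax = [-7, 4, -11] ≠ b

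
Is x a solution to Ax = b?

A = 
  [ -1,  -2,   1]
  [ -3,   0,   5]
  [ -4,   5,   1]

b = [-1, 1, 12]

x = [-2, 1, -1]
Yes

Ax = [-1, 1, 12] = b ✓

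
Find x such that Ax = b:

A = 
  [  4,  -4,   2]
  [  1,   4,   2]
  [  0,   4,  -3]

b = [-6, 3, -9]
x = [-3, 0, 3]

Row reduce the augmented matrix [A|b]:
R2 → R2 - (1/4)·R1
R3 → R3 - (4/5)·R2
REF = 
  [    4,    -4,     2,    -6]
  [    0,     5,   3/2,   9/2]
  [    0,     0, -21/5, -63/5]

Back-substitution:
x₃ = (-63/5) / (-21/5) = 3
x₂ = (9/2 - (3/2)(3)) / 5 = 0
x₁ = (-6 - (-4)(0) - (2)(3)) / 4 = -3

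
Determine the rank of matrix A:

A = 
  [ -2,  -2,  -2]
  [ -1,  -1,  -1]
Row reduce:
R2 → R2 - (1/2)·R1
REF = 
  [ -2,  -2,  -2]
  [  0,   0,   0]
Pivot columns: 1 → 1 pivot.

rank(A) = 1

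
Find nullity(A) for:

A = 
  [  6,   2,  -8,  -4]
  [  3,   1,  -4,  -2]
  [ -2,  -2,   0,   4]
nullity(A) = 2

Row reduce:
R2 → R2 - (1/2)·R1
R3 → R3 + (1/3)·R1
Swap R2 ↔ R3
REF = 
  [   6,    2,   -8,   -4]
  [   0, -4/3, -8/3,  8/3]
  [   0,    0,    0,    0]
Pivot columns: 1, 2 → 2 pivots.
rank(A) = 2, so nullity(A) = 4 - 2 = 2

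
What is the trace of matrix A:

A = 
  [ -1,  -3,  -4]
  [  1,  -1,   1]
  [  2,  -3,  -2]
-4

tr(A) = -1 + -1 + -2 = -4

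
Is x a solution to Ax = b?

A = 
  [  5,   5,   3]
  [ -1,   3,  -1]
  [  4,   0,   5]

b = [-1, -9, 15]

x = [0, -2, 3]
Yes

Ax = [-1, -9, 15] = b ✓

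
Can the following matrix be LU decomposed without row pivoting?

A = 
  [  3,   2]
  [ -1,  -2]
Yes.
A[1,1] = 3 ≠ 0, so Gaussian elimination proceeds without a row swap: multiplier ℓ₂₁ = (-1)/(3) = -1/3, and U[2,2] = -2 - (-1/3)(2) = -4/3.
L = 
  [   1,    0]
  [-1/3,    1]
U = 
  [   3,    2]
  [   0, -4/3]
Check row 2 of LU: [(-1/3)(3), (-1/3)(2) + (-4/3)] = [-1, -2] = row 2 of A ✓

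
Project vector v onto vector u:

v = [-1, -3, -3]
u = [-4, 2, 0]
v·u = (-1)(-4) + (-3)(2) + (-3)(0) = -2
u·u = (-4)² + (2)² + (0)² = 20
proj_u(v) = (v·u / u·u) × u = (-2/20) × u = (-1/10) × u

proj_u(v) = [2/5, -1/5, 0]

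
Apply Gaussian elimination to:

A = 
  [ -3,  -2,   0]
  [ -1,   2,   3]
Row operations:
R2 → R2 - (1/3)·R1

Resulting echelon form:
REF = 
  [ -3,  -2,   0]
  [  0, 8/3,   3]

Rank = 2 (number of non-zero pivot rows).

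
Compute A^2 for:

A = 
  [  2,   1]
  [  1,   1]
A² = A·A:
A²[1,1] = (2)(2) + (1)(1) = 5
A²[1,2] = (2)(1) + (1)(1) = 3
A²[2,1] = (1)(2) + (1)(1) = 3
A²[2,2] = (1)(1) + (1)(1) = 2
A² = 
  [  5,   3]
  [  3,   2]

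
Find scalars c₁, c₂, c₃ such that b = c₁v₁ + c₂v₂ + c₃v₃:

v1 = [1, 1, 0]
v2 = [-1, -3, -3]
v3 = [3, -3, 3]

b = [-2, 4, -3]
c1 = 1, c2 = 0, c3 = -1

b = 1·v1 + 0·v2 + -1·v3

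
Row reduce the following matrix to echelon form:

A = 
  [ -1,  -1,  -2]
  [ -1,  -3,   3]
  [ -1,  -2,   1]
Row operations:
R2 → R2 - (1)·R1
R3 → R3 - (1)·R1
R3 → R3 - (1/2)·R2

Resulting echelon form:
REF = 
  [ -1,  -1,  -2]
  [  0,  -2,   5]
  [  0,   0, 1/2]

Rank = 3 (number of non-zero pivot rows).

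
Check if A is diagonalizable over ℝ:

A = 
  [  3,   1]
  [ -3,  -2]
Yes

tr(A) = 1, det(A) = -3
Characteristic polynomial: λ² - tr(A)λ + det(A) = λ² - λ - 3
λ² - λ - 3 = 0  ⇒  λ = (1 ± √((-1)² - 4·(-3)))/2 = (1 ± √(13))/2
  = (1 + √13)/2,  (1 - √13)/2
Eigenvalues: (1 + √13)/2, (1 - √13)/2  (≈ 2.303, -1.303)
The two irrational eigenvalues are distinct (simple), so each has alg. mult. = geom. mult. = 1.
Sum of geometric multiplicities equals n, so A has n independent eigenvectors.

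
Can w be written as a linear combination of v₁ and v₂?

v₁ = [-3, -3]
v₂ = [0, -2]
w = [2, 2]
Yes

Form the augmented matrix and row-reduce:
[v₁|v₂|w] = 
  [ -3,   0,   2]
  [ -3,  -2,   2]
R2 → R2 - (1)·R1
REF = 
  [ -3,   0,   2]
  [  0,  -2,   0]

No row of the form [0 0 | nonzero], so the system is consistent. Back-substitution gives c₁ = -2/3, c₂ = 0: w = (-2/3)·v₁ + (0)·v₂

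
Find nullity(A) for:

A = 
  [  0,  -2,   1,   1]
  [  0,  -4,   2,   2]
nullity(A) = 3

Row reduce:
R2 → R2 - (2)·R1
REF = 
  [  0,  -2,   1,   1]
  [  0,   0,   0,   0]
Pivot columns: 2 → 1 pivot.
rank(A) = 1, so nullity(A) = 4 - 1 = 3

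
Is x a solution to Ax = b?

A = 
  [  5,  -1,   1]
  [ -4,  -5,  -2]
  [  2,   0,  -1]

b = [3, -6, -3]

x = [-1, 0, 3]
No

Ax = [-2, -2, -5] ≠ b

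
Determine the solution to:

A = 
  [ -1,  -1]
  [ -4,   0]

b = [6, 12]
Row reduce the augmented matrix [A|b]:
R2 → R2 - (4)·R1
REF = 
  [ -1,  -1,   6]
  [  0,   4, -12]

Back-substitution:
x₂ = (-12) / 4 = -3
x₁ = (6 - (-1)(-3)) / (-1) = -3

x = [-3, -3]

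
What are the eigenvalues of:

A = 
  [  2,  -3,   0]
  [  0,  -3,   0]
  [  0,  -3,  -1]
λ = -1, 2, -3

Characteristic polynomial: det(λI - A) = λ³ + 2λ² - 5λ - 6
Testing integer divisors of the constant term: p(-1) = 0, so (λ + 1) is a factor:
p(λ) = (λ + 1)(λ² + λ - 6)
λ² + λ - 6 = (λ + 3)(λ - 2)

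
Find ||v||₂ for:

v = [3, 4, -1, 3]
5.916

||v||₂ = √((3)² + (4)² + (-1)² + (3)²) = √35 = 5.916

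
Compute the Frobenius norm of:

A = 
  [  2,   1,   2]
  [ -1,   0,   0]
||A||_F = 3.162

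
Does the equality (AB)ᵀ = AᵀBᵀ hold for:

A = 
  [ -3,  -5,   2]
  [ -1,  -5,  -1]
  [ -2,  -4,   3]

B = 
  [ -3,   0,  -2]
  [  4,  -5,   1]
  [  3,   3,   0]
No

(AB)ᵀ = 
  [ -5, -20,  -1]
  [ 31,  22,  29]
  [  1,  -3,   0]

AᵀBᵀ = 
  [ 13,  -9, -12]
  [ 23,   1, -30]
  [-12,  16,   3]

The two matrices differ, so (AB)ᵀ ≠ AᵀBᵀ in general. The correct identity is (AB)ᵀ = BᵀAᵀ.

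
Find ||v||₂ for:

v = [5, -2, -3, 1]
6.245

||v||₂ = √((5)² + (-2)² + (-3)² + (1)²) = √39 = 6.245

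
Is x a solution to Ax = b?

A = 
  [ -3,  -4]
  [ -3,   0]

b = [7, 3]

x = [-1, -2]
No

Ax = [11, 3] ≠ b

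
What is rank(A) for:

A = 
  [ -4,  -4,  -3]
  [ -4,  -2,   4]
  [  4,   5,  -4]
Row reduce:
R2 → R2 - (1)·R1
R3 → R3 + (1)·R1
R3 → R3 - (1/2)·R2
REF = 
  [   -4,    -4,    -3]
  [    0,     2,     7]
  [    0,     0, -21/2]
Pivot columns: 1, 2, 3 → 3 pivots.

rank(A) = 3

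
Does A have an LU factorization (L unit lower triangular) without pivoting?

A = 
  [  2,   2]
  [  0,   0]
Yes.
A[1,1] = 2 ≠ 0, so Gaussian elimination proceeds without a row swap: multiplier ℓ₂₁ = (0)/(2) = 0, and U[2,2] = 0 - (0)(2) = 0.
L = 
  [  1,   0]
  [  0,   1]
U = 
  [  2,   2]
  [  0,   0]
Check row 2 of LU: [(0)(2), (0)(2) + 0] = [0, 0] = row 2 of A ✓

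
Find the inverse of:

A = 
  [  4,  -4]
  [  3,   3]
det(A) = (4)(3) - (-4)(3) = 24
For a 2×2 matrix, A⁻¹ = (1/det(A)) · [[d, -b], [-c, a]]
    = (1/24) · [[3, 4], [-3, 4]]

A⁻¹ = 
  [ 1/8,  1/6]
  [-1/8,  1/6]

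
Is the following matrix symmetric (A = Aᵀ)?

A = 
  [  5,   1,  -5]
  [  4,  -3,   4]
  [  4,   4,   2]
No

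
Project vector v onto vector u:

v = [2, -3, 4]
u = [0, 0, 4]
proj_u(v) = [0, 0, 4]

v·u = (2)(0) + (-3)(0) + (4)(4) = 16
u·u = (0)² + (0)² + (4)² = 16
proj_u(v) = (v·u / u·u) × u = (16/16) × u = (1) × u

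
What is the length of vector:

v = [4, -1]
4.123

||v||₂ = √((4)² + (-1)²) = √17 = 4.123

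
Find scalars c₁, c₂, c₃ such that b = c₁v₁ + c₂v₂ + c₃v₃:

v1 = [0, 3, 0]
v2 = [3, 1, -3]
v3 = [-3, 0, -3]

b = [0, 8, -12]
c1 = 2, c2 = 2, c3 = 2

b = 2·v1 + 2·v2 + 2·v3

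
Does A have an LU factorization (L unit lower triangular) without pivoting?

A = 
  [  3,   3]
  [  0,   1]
Yes.
A[1,1] = 3 ≠ 0, so Gaussian elimination proceeds without a row swap: multiplier ℓ₂₁ = (0)/(3) = 0, and U[2,2] = 1 - (0)(3) = 1.
L = 
  [  1,   0]
  [  0,   1]
U = 
  [  3,   3]
  [  0,   1]
Check row 2 of LU: [(0)(3), (0)(3) + 1] = [0, 1] = row 2 of A ✓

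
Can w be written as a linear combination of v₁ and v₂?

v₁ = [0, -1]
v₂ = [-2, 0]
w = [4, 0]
Yes

Form the augmented matrix and row-reduce:
[v₁|v₂|w] = 
  [  0,  -2,   4]
  [ -1,   0,   0]
Swap R1 ↔ R2
REF = 
  [ -1,   0,   0]
  [  0,  -2,   4]

No row of the form [0 0 | nonzero], so the system is consistent. Back-substitution gives c₁ = 0, c₂ = -2: w = (0)·v₁ + (-2)·v₂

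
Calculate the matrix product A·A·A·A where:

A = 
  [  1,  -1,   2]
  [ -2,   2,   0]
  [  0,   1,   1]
A^4 = 
  [  7,   3,  20]
  [-46,  30, -52]
  [-26,  23, -19]

A² = A·A:
A²[1,1] = (1)(1) + (-1)(-2) + (2)(0) = 3
A²[1,2] = (1)(-1) + (-1)(2) + (2)(1) = -1
A²[1,3] = (1)(2) + (-1)(0) + (2)(1) = 4
A²[2,1] = (-2)(1) + (2)(-2) + (0)(0) = -6
A²[2,2] = (-2)(-1) + (2)(2) + (0)(1) = 6
A²[2,3] = (-2)(2) + (2)(0) + (0)(1) = -4
A²[3,1] = (0)(1) + (1)(-2) + (1)(0) = -2
A²[3,2] = (0)(-1) + (1)(2) + (1)(1) = 3
A²[3,3] = (0)(2) + (1)(0) + (1)(1) = 1
A² = 
  [  3,  -1,   4]
  [ -6,   6,  -4]
  [ -2,   3,   1]

A^3 = A^2·A:
A^3[1,1] = (3)(1) + (-1)(-2) + (4)(0) = 5
A^3[1,2] = (3)(-1) + (-1)(2) + (4)(1) = -1
A^3[1,3] = (3)(2) + (-1)(0) + (4)(1) = 10
A^3[2,1] = (-6)(1) + (6)(-2) + (-4)(0) = -18
A^3[2,2] = (-6)(-1) + (6)(2) + (-4)(1) = 14
A^3[2,3] = (-6)(2) + (6)(0) + (-4)(1) = -16
A^3[3,1] = (-2)(1) + (3)(-2) + (1)(0) = -8
A^3[3,2] = (-2)(-1) + (3)(2) + (1)(1) = 9
A^3[3,3] = (-2)(2) + (3)(0) + (1)(1) = -3
A^3 = 
  [  5,  -1,  10]
  [-18,  14, -16]
  [ -8,   9,  -3]

A^4 = A^3·A:
A^4[1,1] = (5)(1) + (-1)(-2) + (10)(0) = 7
A^4[1,2] = (5)(-1) + (-1)(2) + (10)(1) = 3
A^4[1,3] = (5)(2) + (-1)(0) + (10)(1) = 20
A^4[2,1] = (-18)(1) + (14)(-2) + (-16)(0) = -46
A^4[2,2] = (-18)(-1) + (14)(2) + (-16)(1) = 30
A^4[2,3] = (-18)(2) + (14)(0) + (-16)(1) = -52
A^4[3,1] = (-8)(1) + (9)(-2) + (-3)(0) = -26
A^4[3,2] = (-8)(-1) + (9)(2) + (-3)(1) = 23
A^4[3,3] = (-8)(2) + (9)(0) + (-3)(1) = -19
A^4 = 
  [  7,   3,  20]
  [-46,  30, -52]
  [-26,  23, -19]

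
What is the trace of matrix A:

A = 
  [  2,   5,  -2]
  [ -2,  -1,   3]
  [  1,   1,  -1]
0

tr(A) = 2 + -1 + -1 = 0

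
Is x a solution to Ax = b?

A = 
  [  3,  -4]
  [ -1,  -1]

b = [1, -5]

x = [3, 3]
No

Ax = [-3, -6] ≠ b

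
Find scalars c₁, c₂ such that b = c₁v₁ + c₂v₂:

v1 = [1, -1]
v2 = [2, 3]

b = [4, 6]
c1 = 0, c2 = 2

b = 0·v1 + 2·v2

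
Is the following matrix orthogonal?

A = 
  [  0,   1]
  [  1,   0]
Yes

AᵀA = 
  [  1,   0]
  [  0,   1]
= I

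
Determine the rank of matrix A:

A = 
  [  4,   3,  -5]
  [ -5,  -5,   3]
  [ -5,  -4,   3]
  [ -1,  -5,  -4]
Row reduce:
R2 → R2 + (5/4)·R1
R3 → R3 + (5/4)·R1
R4 → R4 + (1/4)·R1
R3 → R3 - (1/5)·R2
R4 → R4 - (17/5)·R2
R4 → R4 + (29/13)·R3
REF = 
  [    4,     3,    -5]
  [    0,  -5/4, -13/4]
  [    0,     0, -13/5]
  [    0,     0,     0]
Pivot columns: 1, 2, 3 → 3 pivots.

rank(A) = 3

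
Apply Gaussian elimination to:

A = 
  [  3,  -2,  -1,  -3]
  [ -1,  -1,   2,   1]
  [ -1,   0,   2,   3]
Row operations:
R2 → R2 + (1/3)·R1
R3 → R3 + (1/3)·R1
R3 → R3 - (2/5)·R2

Resulting echelon form:
REF = 
  [   3,   -2,   -1,   -3]
  [   0, -5/3,  5/3,    0]
  [   0,    0,    1,    2]

Rank = 3 (number of non-zero pivot rows).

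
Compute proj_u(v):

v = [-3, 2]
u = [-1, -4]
v·u = (-3)(-1) + (2)(-4) = -5
u·u = (-1)² + (-4)² = 17
proj_u(v) = (v·u / u·u) × u = (-5/17) × u

proj_u(v) = [5/17, 20/17]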